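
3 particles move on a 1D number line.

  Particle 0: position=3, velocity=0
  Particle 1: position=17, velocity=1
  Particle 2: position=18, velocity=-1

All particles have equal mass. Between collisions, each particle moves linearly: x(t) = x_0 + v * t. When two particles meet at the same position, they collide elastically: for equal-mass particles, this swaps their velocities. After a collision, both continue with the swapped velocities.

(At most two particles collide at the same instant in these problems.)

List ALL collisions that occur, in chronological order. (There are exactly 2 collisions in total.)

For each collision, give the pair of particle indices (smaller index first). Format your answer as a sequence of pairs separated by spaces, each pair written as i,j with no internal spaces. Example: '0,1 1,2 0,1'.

Collision at t=1/2: particles 1 and 2 swap velocities; positions: p0=3 p1=35/2 p2=35/2; velocities now: v0=0 v1=-1 v2=1
Collision at t=15: particles 0 and 1 swap velocities; positions: p0=3 p1=3 p2=32; velocities now: v0=-1 v1=0 v2=1

Answer: 1,2 0,1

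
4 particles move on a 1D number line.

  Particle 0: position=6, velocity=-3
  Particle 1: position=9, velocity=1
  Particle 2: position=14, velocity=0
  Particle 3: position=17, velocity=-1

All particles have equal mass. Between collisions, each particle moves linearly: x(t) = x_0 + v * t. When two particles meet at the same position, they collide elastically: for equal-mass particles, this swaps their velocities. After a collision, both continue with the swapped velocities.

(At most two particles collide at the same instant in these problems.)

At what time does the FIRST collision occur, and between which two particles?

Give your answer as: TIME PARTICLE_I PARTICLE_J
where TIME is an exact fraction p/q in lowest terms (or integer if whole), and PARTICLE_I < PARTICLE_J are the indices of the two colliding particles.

Answer: 3 2 3

Derivation:
Pair (0,1): pos 6,9 vel -3,1 -> not approaching (rel speed -4 <= 0)
Pair (1,2): pos 9,14 vel 1,0 -> gap=5, closing at 1/unit, collide at t=5
Pair (2,3): pos 14,17 vel 0,-1 -> gap=3, closing at 1/unit, collide at t=3
Earliest collision: t=3 between 2 and 3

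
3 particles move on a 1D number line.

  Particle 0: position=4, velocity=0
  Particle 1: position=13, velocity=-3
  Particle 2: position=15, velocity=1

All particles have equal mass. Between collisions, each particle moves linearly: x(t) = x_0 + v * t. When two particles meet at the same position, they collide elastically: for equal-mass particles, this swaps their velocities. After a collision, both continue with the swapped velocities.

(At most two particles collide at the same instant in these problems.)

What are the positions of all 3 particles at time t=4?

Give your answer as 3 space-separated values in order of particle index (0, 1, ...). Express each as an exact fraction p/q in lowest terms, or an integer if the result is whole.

Collision at t=3: particles 0 and 1 swap velocities; positions: p0=4 p1=4 p2=18; velocities now: v0=-3 v1=0 v2=1
Advance to t=4 (no further collisions before then); velocities: v0=-3 v1=0 v2=1; positions = 1 4 19

Answer: 1 4 19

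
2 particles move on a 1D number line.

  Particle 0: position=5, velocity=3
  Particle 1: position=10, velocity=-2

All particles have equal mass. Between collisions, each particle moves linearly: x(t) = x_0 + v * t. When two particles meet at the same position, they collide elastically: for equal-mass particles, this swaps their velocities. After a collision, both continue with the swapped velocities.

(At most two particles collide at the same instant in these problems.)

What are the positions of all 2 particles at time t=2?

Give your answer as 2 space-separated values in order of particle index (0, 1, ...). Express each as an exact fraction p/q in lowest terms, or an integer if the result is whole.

Answer: 6 11

Derivation:
Collision at t=1: particles 0 and 1 swap velocities; positions: p0=8 p1=8; velocities now: v0=-2 v1=3
Advance to t=2 (no further collisions before then); velocities: v0=-2 v1=3; positions = 6 11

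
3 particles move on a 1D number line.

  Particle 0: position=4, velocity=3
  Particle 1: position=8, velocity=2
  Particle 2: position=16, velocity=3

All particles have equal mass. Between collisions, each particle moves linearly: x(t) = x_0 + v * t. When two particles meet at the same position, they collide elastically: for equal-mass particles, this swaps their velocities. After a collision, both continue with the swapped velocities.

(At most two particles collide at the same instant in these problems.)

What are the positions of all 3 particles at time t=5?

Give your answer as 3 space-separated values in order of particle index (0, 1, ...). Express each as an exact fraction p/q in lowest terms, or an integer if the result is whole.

Collision at t=4: particles 0 and 1 swap velocities; positions: p0=16 p1=16 p2=28; velocities now: v0=2 v1=3 v2=3
Advance to t=5 (no further collisions before then); velocities: v0=2 v1=3 v2=3; positions = 18 19 31

Answer: 18 19 31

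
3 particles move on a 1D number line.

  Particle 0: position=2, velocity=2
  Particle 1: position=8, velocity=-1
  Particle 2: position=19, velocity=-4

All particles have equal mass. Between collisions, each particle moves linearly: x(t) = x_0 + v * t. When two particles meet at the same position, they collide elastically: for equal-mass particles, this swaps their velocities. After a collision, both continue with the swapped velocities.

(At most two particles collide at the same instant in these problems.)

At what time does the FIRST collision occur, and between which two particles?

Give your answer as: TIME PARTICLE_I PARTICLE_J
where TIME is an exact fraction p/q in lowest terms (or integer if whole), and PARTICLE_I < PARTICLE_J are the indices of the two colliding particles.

Answer: 2 0 1

Derivation:
Pair (0,1): pos 2,8 vel 2,-1 -> gap=6, closing at 3/unit, collide at t=2
Pair (1,2): pos 8,19 vel -1,-4 -> gap=11, closing at 3/unit, collide at t=11/3
Earliest collision: t=2 between 0 and 1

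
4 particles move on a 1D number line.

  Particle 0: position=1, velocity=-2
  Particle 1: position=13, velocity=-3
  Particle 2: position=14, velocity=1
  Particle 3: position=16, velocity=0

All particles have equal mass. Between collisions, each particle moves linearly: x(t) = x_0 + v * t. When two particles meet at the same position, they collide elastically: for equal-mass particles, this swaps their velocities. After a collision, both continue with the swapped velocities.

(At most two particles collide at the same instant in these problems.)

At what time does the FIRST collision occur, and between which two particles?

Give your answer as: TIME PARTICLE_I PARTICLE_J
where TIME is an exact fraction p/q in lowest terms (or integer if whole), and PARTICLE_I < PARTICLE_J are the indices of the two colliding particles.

Pair (0,1): pos 1,13 vel -2,-3 -> gap=12, closing at 1/unit, collide at t=12
Pair (1,2): pos 13,14 vel -3,1 -> not approaching (rel speed -4 <= 0)
Pair (2,3): pos 14,16 vel 1,0 -> gap=2, closing at 1/unit, collide at t=2
Earliest collision: t=2 between 2 and 3

Answer: 2 2 3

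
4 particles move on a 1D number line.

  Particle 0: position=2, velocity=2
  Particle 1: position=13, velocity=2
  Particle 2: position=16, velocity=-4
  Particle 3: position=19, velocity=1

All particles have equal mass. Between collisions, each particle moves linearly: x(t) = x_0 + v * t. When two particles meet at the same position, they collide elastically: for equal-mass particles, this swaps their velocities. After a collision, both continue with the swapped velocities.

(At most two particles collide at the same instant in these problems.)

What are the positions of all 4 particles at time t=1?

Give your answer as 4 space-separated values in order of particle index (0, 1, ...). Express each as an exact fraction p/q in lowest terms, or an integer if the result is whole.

Answer: 4 12 15 20

Derivation:
Collision at t=1/2: particles 1 and 2 swap velocities; positions: p0=3 p1=14 p2=14 p3=39/2; velocities now: v0=2 v1=-4 v2=2 v3=1
Advance to t=1 (no further collisions before then); velocities: v0=2 v1=-4 v2=2 v3=1; positions = 4 12 15 20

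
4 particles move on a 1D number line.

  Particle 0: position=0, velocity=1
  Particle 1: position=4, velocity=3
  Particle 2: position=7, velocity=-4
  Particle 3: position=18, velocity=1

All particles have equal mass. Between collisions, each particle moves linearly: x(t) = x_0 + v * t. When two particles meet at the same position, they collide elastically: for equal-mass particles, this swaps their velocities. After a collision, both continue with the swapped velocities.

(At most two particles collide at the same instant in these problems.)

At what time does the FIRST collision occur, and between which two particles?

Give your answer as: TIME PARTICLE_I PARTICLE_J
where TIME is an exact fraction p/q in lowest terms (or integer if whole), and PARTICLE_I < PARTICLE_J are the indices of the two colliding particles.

Answer: 3/7 1 2

Derivation:
Pair (0,1): pos 0,4 vel 1,3 -> not approaching (rel speed -2 <= 0)
Pair (1,2): pos 4,7 vel 3,-4 -> gap=3, closing at 7/unit, collide at t=3/7
Pair (2,3): pos 7,18 vel -4,1 -> not approaching (rel speed -5 <= 0)
Earliest collision: t=3/7 between 1 and 2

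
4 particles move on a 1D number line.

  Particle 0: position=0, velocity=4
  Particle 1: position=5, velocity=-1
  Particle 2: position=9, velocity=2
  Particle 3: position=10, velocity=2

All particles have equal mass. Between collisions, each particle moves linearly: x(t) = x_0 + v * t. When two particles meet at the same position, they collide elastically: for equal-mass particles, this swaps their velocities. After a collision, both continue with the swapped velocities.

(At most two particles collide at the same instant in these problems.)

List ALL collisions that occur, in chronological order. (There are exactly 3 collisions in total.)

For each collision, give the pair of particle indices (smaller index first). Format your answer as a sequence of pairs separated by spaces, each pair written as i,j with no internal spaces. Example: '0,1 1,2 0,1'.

Collision at t=1: particles 0 and 1 swap velocities; positions: p0=4 p1=4 p2=11 p3=12; velocities now: v0=-1 v1=4 v2=2 v3=2
Collision at t=9/2: particles 1 and 2 swap velocities; positions: p0=1/2 p1=18 p2=18 p3=19; velocities now: v0=-1 v1=2 v2=4 v3=2
Collision at t=5: particles 2 and 3 swap velocities; positions: p0=0 p1=19 p2=20 p3=20; velocities now: v0=-1 v1=2 v2=2 v3=4

Answer: 0,1 1,2 2,3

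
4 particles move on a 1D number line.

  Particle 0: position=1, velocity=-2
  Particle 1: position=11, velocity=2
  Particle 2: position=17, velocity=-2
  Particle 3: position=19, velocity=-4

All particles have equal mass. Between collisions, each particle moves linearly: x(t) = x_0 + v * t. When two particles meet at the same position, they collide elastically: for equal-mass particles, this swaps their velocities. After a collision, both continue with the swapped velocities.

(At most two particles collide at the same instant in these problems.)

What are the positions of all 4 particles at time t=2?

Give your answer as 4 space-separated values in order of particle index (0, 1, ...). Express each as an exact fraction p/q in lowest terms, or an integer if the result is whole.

Collision at t=1: particles 2 and 3 swap velocities; positions: p0=-1 p1=13 p2=15 p3=15; velocities now: v0=-2 v1=2 v2=-4 v3=-2
Collision at t=4/3: particles 1 and 2 swap velocities; positions: p0=-5/3 p1=41/3 p2=41/3 p3=43/3; velocities now: v0=-2 v1=-4 v2=2 v3=-2
Collision at t=3/2: particles 2 and 3 swap velocities; positions: p0=-2 p1=13 p2=14 p3=14; velocities now: v0=-2 v1=-4 v2=-2 v3=2
Advance to t=2 (no further collisions before then); velocities: v0=-2 v1=-4 v2=-2 v3=2; positions = -3 11 13 15

Answer: -3 11 13 15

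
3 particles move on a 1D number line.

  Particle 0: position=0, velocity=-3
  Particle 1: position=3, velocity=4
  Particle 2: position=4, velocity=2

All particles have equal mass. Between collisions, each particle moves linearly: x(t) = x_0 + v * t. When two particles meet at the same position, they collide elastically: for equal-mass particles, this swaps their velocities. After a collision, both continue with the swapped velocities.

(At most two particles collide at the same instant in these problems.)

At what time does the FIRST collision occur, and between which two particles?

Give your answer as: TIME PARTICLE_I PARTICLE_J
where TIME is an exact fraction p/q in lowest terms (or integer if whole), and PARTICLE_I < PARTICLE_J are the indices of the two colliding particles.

Answer: 1/2 1 2

Derivation:
Pair (0,1): pos 0,3 vel -3,4 -> not approaching (rel speed -7 <= 0)
Pair (1,2): pos 3,4 vel 4,2 -> gap=1, closing at 2/unit, collide at t=1/2
Earliest collision: t=1/2 between 1 and 2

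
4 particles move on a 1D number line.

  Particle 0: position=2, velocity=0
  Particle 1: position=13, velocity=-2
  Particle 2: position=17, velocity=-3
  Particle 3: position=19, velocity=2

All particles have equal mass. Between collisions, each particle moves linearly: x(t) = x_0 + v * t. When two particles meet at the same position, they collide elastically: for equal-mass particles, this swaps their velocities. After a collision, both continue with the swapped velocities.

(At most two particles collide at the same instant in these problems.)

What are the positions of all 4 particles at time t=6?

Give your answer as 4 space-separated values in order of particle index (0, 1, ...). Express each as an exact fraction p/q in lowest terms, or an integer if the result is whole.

Answer: -1 1 2 31

Derivation:
Collision at t=4: particles 1 and 2 swap velocities; positions: p0=2 p1=5 p2=5 p3=27; velocities now: v0=0 v1=-3 v2=-2 v3=2
Collision at t=5: particles 0 and 1 swap velocities; positions: p0=2 p1=2 p2=3 p3=29; velocities now: v0=-3 v1=0 v2=-2 v3=2
Collision at t=11/2: particles 1 and 2 swap velocities; positions: p0=1/2 p1=2 p2=2 p3=30; velocities now: v0=-3 v1=-2 v2=0 v3=2
Advance to t=6 (no further collisions before then); velocities: v0=-3 v1=-2 v2=0 v3=2; positions = -1 1 2 31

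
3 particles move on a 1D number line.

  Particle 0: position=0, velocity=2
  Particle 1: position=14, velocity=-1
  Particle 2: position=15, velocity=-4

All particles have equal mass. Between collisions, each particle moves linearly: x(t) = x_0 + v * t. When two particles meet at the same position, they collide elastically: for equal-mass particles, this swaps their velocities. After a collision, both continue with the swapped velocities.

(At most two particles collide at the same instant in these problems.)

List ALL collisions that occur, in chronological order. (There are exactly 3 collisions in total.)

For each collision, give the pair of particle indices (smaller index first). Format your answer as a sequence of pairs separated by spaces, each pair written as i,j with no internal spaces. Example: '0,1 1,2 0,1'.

Collision at t=1/3: particles 1 and 2 swap velocities; positions: p0=2/3 p1=41/3 p2=41/3; velocities now: v0=2 v1=-4 v2=-1
Collision at t=5/2: particles 0 and 1 swap velocities; positions: p0=5 p1=5 p2=23/2; velocities now: v0=-4 v1=2 v2=-1
Collision at t=14/3: particles 1 and 2 swap velocities; positions: p0=-11/3 p1=28/3 p2=28/3; velocities now: v0=-4 v1=-1 v2=2

Answer: 1,2 0,1 1,2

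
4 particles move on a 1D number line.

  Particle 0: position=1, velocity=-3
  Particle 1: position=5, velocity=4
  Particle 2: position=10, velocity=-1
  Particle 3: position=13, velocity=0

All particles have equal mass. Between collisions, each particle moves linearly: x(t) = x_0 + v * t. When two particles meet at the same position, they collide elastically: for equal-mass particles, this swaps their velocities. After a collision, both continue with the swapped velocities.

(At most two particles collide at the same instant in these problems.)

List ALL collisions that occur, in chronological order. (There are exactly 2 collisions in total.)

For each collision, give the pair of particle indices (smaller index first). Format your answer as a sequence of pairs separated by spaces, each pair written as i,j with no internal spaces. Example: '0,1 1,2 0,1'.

Collision at t=1: particles 1 and 2 swap velocities; positions: p0=-2 p1=9 p2=9 p3=13; velocities now: v0=-3 v1=-1 v2=4 v3=0
Collision at t=2: particles 2 and 3 swap velocities; positions: p0=-5 p1=8 p2=13 p3=13; velocities now: v0=-3 v1=-1 v2=0 v3=4

Answer: 1,2 2,3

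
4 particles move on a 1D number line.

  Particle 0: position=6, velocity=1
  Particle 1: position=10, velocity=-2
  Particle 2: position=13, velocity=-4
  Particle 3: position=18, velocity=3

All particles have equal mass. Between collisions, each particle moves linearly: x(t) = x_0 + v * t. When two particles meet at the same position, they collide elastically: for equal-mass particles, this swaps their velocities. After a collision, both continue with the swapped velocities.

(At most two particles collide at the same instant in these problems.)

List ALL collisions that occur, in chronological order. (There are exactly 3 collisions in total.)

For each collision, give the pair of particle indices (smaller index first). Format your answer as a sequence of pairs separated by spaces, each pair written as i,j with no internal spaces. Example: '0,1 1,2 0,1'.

Answer: 0,1 1,2 0,1

Derivation:
Collision at t=4/3: particles 0 and 1 swap velocities; positions: p0=22/3 p1=22/3 p2=23/3 p3=22; velocities now: v0=-2 v1=1 v2=-4 v3=3
Collision at t=7/5: particles 1 and 2 swap velocities; positions: p0=36/5 p1=37/5 p2=37/5 p3=111/5; velocities now: v0=-2 v1=-4 v2=1 v3=3
Collision at t=3/2: particles 0 and 1 swap velocities; positions: p0=7 p1=7 p2=15/2 p3=45/2; velocities now: v0=-4 v1=-2 v2=1 v3=3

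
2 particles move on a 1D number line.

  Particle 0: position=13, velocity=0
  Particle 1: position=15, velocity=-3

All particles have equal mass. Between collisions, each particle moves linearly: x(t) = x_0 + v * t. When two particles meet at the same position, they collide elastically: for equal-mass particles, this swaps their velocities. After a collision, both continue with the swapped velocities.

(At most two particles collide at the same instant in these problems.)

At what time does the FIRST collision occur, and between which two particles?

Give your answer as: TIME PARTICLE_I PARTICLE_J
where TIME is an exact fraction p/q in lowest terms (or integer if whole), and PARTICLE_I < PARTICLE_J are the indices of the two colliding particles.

Answer: 2/3 0 1

Derivation:
Pair (0,1): pos 13,15 vel 0,-3 -> gap=2, closing at 3/unit, collide at t=2/3
Earliest collision: t=2/3 between 0 and 1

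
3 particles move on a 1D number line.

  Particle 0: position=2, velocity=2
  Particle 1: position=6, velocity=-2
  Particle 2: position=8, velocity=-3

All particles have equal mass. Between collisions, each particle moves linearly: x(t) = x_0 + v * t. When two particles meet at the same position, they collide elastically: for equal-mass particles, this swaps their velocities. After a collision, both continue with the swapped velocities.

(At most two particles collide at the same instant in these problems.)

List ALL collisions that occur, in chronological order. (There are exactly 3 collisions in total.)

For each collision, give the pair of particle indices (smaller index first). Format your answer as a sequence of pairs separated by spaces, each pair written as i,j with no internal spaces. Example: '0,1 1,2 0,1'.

Answer: 0,1 1,2 0,1

Derivation:
Collision at t=1: particles 0 and 1 swap velocities; positions: p0=4 p1=4 p2=5; velocities now: v0=-2 v1=2 v2=-3
Collision at t=6/5: particles 1 and 2 swap velocities; positions: p0=18/5 p1=22/5 p2=22/5; velocities now: v0=-2 v1=-3 v2=2
Collision at t=2: particles 0 and 1 swap velocities; positions: p0=2 p1=2 p2=6; velocities now: v0=-3 v1=-2 v2=2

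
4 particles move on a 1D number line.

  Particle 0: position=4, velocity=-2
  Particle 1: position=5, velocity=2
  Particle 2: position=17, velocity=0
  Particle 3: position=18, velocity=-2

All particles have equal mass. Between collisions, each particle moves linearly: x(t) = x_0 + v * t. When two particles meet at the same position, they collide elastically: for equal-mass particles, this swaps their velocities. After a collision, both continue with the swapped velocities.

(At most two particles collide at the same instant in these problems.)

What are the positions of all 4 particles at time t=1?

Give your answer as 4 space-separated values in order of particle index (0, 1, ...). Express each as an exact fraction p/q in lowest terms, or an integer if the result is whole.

Answer: 2 7 16 17

Derivation:
Collision at t=1/2: particles 2 and 3 swap velocities; positions: p0=3 p1=6 p2=17 p3=17; velocities now: v0=-2 v1=2 v2=-2 v3=0
Advance to t=1 (no further collisions before then); velocities: v0=-2 v1=2 v2=-2 v3=0; positions = 2 7 16 17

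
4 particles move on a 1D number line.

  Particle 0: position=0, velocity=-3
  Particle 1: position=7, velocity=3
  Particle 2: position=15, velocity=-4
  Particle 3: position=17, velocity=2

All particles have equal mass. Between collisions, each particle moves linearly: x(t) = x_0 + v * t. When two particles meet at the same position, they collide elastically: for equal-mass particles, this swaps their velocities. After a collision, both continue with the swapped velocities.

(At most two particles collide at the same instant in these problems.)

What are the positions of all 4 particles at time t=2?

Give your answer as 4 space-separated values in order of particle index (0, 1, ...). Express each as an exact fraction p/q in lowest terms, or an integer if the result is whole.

Collision at t=8/7: particles 1 and 2 swap velocities; positions: p0=-24/7 p1=73/7 p2=73/7 p3=135/7; velocities now: v0=-3 v1=-4 v2=3 v3=2
Advance to t=2 (no further collisions before then); velocities: v0=-3 v1=-4 v2=3 v3=2; positions = -6 7 13 21

Answer: -6 7 13 21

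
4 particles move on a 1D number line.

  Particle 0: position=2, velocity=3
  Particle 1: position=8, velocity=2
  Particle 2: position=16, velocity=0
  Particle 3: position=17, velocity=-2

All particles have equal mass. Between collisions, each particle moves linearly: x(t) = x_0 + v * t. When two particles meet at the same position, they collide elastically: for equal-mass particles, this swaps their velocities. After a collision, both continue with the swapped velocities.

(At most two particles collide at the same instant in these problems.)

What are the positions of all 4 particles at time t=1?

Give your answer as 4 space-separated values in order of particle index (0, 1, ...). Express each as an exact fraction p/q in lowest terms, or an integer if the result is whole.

Collision at t=1/2: particles 2 and 3 swap velocities; positions: p0=7/2 p1=9 p2=16 p3=16; velocities now: v0=3 v1=2 v2=-2 v3=0
Advance to t=1 (no further collisions before then); velocities: v0=3 v1=2 v2=-2 v3=0; positions = 5 10 15 16

Answer: 5 10 15 16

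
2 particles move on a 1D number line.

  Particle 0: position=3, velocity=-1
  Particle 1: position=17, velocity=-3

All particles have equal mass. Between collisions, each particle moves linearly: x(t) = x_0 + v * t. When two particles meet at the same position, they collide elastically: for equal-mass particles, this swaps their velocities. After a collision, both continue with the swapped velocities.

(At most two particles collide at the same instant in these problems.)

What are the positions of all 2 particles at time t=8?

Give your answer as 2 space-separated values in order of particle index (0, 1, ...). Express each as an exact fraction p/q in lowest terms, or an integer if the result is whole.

Collision at t=7: particles 0 and 1 swap velocities; positions: p0=-4 p1=-4; velocities now: v0=-3 v1=-1
Advance to t=8 (no further collisions before then); velocities: v0=-3 v1=-1; positions = -7 -5

Answer: -7 -5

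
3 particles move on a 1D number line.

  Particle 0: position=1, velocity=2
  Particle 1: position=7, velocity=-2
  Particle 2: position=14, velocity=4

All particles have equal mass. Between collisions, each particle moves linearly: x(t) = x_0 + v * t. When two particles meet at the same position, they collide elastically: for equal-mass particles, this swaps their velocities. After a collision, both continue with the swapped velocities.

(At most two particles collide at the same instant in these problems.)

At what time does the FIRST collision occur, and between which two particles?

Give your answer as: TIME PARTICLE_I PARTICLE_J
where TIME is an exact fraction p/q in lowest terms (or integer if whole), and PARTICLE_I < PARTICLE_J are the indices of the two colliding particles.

Pair (0,1): pos 1,7 vel 2,-2 -> gap=6, closing at 4/unit, collide at t=3/2
Pair (1,2): pos 7,14 vel -2,4 -> not approaching (rel speed -6 <= 0)
Earliest collision: t=3/2 between 0 and 1

Answer: 3/2 0 1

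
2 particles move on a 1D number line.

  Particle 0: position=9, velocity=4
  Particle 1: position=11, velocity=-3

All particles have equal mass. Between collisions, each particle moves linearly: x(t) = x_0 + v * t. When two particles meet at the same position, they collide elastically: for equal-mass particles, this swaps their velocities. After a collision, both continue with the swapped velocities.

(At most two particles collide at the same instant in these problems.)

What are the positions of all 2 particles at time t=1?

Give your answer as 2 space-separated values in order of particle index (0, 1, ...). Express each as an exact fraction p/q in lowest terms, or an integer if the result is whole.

Collision at t=2/7: particles 0 and 1 swap velocities; positions: p0=71/7 p1=71/7; velocities now: v0=-3 v1=4
Advance to t=1 (no further collisions before then); velocities: v0=-3 v1=4; positions = 8 13

Answer: 8 13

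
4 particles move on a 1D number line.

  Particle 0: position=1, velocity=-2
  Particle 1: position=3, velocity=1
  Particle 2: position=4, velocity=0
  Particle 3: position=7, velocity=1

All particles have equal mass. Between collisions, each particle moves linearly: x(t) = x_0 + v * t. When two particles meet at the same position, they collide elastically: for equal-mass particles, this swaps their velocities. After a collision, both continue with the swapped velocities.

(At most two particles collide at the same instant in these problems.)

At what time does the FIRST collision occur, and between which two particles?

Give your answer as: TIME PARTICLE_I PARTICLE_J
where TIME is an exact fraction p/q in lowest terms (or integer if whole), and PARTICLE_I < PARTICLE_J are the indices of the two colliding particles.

Answer: 1 1 2

Derivation:
Pair (0,1): pos 1,3 vel -2,1 -> not approaching (rel speed -3 <= 0)
Pair (1,2): pos 3,4 vel 1,0 -> gap=1, closing at 1/unit, collide at t=1
Pair (2,3): pos 4,7 vel 0,1 -> not approaching (rel speed -1 <= 0)
Earliest collision: t=1 between 1 and 2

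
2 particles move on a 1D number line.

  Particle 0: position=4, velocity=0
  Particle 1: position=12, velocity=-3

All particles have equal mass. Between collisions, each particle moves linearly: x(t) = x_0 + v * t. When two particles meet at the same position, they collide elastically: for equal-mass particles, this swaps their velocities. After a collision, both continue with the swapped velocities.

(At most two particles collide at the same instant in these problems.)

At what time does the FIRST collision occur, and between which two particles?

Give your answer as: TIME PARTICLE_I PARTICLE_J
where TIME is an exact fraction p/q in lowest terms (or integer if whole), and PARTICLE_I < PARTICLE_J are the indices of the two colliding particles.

Pair (0,1): pos 4,12 vel 0,-3 -> gap=8, closing at 3/unit, collide at t=8/3
Earliest collision: t=8/3 between 0 and 1

Answer: 8/3 0 1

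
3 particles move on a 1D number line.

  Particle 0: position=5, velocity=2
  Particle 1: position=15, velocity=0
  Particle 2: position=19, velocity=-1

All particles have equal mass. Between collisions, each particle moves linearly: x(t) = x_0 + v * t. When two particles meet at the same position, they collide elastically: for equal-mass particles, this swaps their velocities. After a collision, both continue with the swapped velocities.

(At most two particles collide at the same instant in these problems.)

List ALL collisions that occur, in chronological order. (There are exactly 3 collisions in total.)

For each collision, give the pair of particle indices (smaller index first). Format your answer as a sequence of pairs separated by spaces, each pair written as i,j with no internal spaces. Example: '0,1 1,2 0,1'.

Collision at t=4: particles 1 and 2 swap velocities; positions: p0=13 p1=15 p2=15; velocities now: v0=2 v1=-1 v2=0
Collision at t=14/3: particles 0 and 1 swap velocities; positions: p0=43/3 p1=43/3 p2=15; velocities now: v0=-1 v1=2 v2=0
Collision at t=5: particles 1 and 2 swap velocities; positions: p0=14 p1=15 p2=15; velocities now: v0=-1 v1=0 v2=2

Answer: 1,2 0,1 1,2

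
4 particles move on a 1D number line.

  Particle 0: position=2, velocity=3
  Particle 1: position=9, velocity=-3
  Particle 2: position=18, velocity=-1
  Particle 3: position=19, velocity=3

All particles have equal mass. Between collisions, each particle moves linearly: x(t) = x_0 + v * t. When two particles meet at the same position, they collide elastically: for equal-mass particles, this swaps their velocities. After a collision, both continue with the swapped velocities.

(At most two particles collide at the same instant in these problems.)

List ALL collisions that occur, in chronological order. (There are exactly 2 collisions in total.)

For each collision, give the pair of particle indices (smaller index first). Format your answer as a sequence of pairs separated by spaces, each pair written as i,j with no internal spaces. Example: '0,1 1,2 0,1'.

Collision at t=7/6: particles 0 and 1 swap velocities; positions: p0=11/2 p1=11/2 p2=101/6 p3=45/2; velocities now: v0=-3 v1=3 v2=-1 v3=3
Collision at t=4: particles 1 and 2 swap velocities; positions: p0=-3 p1=14 p2=14 p3=31; velocities now: v0=-3 v1=-1 v2=3 v3=3

Answer: 0,1 1,2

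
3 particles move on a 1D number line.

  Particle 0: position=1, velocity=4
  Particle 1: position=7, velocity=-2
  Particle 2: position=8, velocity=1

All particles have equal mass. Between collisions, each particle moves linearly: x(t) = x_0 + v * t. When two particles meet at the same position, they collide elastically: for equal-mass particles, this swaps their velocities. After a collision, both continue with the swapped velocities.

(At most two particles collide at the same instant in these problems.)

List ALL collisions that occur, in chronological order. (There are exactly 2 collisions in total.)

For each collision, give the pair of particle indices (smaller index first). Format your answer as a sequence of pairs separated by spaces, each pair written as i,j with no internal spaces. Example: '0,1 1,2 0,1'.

Collision at t=1: particles 0 and 1 swap velocities; positions: p0=5 p1=5 p2=9; velocities now: v0=-2 v1=4 v2=1
Collision at t=7/3: particles 1 and 2 swap velocities; positions: p0=7/3 p1=31/3 p2=31/3; velocities now: v0=-2 v1=1 v2=4

Answer: 0,1 1,2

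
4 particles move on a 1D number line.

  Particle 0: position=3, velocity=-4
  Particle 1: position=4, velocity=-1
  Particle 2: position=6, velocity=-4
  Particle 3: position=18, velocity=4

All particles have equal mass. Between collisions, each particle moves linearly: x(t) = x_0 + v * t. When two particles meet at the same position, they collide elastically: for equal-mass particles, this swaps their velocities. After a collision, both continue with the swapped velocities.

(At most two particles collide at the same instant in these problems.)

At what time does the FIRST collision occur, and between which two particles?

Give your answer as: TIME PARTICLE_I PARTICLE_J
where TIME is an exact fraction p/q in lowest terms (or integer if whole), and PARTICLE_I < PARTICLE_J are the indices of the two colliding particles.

Answer: 2/3 1 2

Derivation:
Pair (0,1): pos 3,4 vel -4,-1 -> not approaching (rel speed -3 <= 0)
Pair (1,2): pos 4,6 vel -1,-4 -> gap=2, closing at 3/unit, collide at t=2/3
Pair (2,3): pos 6,18 vel -4,4 -> not approaching (rel speed -8 <= 0)
Earliest collision: t=2/3 between 1 and 2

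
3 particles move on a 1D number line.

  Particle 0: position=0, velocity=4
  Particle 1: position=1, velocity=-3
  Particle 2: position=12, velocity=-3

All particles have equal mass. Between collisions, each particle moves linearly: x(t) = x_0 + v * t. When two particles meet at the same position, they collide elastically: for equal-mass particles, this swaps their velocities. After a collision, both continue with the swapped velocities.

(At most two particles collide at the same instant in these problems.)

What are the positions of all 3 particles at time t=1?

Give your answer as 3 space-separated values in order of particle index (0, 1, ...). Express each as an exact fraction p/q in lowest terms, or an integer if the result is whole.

Answer: -2 4 9

Derivation:
Collision at t=1/7: particles 0 and 1 swap velocities; positions: p0=4/7 p1=4/7 p2=81/7; velocities now: v0=-3 v1=4 v2=-3
Advance to t=1 (no further collisions before then); velocities: v0=-3 v1=4 v2=-3; positions = -2 4 9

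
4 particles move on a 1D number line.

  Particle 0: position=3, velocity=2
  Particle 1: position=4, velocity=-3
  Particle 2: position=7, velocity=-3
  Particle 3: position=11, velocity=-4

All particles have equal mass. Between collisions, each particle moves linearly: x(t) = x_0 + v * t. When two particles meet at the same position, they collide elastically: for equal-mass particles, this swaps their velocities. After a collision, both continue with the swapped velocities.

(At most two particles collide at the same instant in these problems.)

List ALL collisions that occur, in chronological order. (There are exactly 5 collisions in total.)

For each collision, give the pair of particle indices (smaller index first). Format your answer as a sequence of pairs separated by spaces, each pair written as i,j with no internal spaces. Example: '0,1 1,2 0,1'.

Answer: 0,1 1,2 2,3 1,2 0,1

Derivation:
Collision at t=1/5: particles 0 and 1 swap velocities; positions: p0=17/5 p1=17/5 p2=32/5 p3=51/5; velocities now: v0=-3 v1=2 v2=-3 v3=-4
Collision at t=4/5: particles 1 and 2 swap velocities; positions: p0=8/5 p1=23/5 p2=23/5 p3=39/5; velocities now: v0=-3 v1=-3 v2=2 v3=-4
Collision at t=4/3: particles 2 and 3 swap velocities; positions: p0=0 p1=3 p2=17/3 p3=17/3; velocities now: v0=-3 v1=-3 v2=-4 v3=2
Collision at t=4: particles 1 and 2 swap velocities; positions: p0=-8 p1=-5 p2=-5 p3=11; velocities now: v0=-3 v1=-4 v2=-3 v3=2
Collision at t=7: particles 0 and 1 swap velocities; positions: p0=-17 p1=-17 p2=-14 p3=17; velocities now: v0=-4 v1=-3 v2=-3 v3=2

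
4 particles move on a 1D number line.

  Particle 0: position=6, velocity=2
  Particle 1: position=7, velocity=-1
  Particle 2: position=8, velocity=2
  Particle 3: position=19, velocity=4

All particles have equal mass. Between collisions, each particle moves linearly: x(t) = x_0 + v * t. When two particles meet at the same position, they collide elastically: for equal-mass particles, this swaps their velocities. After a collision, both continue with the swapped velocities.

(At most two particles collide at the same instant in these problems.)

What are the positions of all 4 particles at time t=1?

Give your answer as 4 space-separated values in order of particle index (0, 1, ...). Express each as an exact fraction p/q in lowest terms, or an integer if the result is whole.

Collision at t=1/3: particles 0 and 1 swap velocities; positions: p0=20/3 p1=20/3 p2=26/3 p3=61/3; velocities now: v0=-1 v1=2 v2=2 v3=4
Advance to t=1 (no further collisions before then); velocities: v0=-1 v1=2 v2=2 v3=4; positions = 6 8 10 23

Answer: 6 8 10 23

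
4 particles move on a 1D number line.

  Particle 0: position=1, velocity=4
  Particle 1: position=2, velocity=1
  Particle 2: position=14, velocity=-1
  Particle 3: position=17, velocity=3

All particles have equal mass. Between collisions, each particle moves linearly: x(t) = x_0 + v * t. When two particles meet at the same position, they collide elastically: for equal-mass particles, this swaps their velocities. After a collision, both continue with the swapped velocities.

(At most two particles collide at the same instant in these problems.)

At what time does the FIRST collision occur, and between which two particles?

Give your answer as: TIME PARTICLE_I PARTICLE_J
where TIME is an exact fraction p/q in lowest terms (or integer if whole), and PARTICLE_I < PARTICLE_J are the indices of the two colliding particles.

Pair (0,1): pos 1,2 vel 4,1 -> gap=1, closing at 3/unit, collide at t=1/3
Pair (1,2): pos 2,14 vel 1,-1 -> gap=12, closing at 2/unit, collide at t=6
Pair (2,3): pos 14,17 vel -1,3 -> not approaching (rel speed -4 <= 0)
Earliest collision: t=1/3 between 0 and 1

Answer: 1/3 0 1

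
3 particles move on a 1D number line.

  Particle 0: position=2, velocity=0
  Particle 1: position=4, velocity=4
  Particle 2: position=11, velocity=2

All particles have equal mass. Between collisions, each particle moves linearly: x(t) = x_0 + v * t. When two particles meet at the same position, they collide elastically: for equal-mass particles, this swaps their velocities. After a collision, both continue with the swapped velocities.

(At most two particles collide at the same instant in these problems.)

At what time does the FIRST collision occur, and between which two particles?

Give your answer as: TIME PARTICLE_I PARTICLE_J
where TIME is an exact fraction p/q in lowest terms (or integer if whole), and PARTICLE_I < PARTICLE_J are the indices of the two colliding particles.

Pair (0,1): pos 2,4 vel 0,4 -> not approaching (rel speed -4 <= 0)
Pair (1,2): pos 4,11 vel 4,2 -> gap=7, closing at 2/unit, collide at t=7/2
Earliest collision: t=7/2 between 1 and 2

Answer: 7/2 1 2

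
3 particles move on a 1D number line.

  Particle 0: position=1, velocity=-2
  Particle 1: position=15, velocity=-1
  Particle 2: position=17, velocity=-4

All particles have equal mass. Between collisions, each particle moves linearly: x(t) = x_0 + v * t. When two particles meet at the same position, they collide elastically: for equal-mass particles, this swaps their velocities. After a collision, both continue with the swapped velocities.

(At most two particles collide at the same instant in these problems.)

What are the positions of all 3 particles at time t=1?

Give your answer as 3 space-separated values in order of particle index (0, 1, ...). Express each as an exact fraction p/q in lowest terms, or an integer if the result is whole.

Collision at t=2/3: particles 1 and 2 swap velocities; positions: p0=-1/3 p1=43/3 p2=43/3; velocities now: v0=-2 v1=-4 v2=-1
Advance to t=1 (no further collisions before then); velocities: v0=-2 v1=-4 v2=-1; positions = -1 13 14

Answer: -1 13 14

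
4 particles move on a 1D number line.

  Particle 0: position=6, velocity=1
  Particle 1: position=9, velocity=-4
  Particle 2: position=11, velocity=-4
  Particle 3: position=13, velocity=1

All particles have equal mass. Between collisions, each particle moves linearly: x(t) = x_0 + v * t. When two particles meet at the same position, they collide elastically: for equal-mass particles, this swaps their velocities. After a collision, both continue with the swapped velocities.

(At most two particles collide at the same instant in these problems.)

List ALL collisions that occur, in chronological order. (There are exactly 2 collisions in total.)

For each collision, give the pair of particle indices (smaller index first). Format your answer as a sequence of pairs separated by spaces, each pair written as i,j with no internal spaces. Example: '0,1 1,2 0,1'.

Answer: 0,1 1,2

Derivation:
Collision at t=3/5: particles 0 and 1 swap velocities; positions: p0=33/5 p1=33/5 p2=43/5 p3=68/5; velocities now: v0=-4 v1=1 v2=-4 v3=1
Collision at t=1: particles 1 and 2 swap velocities; positions: p0=5 p1=7 p2=7 p3=14; velocities now: v0=-4 v1=-4 v2=1 v3=1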